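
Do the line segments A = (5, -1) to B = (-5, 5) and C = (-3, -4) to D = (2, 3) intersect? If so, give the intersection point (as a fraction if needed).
Yes; intersection at (9/10, 73/50) (t = 41/100 on AB, s = 39/50 on CD)

Parametrize AB as A + t(B − A) = (5 + -10 t, -1 + 6 t) and CD as C + s(D − C) = (-3 + 5 s, -4 + 7 s). Solve the linear system for (t, s). Determinant = 100 ≠ 0, so a unique intersection of the containing lines exists. Solution: t = 41/100, s = 39/50 — both in [0, 1], so the segments cross. Intersection point: (9/10, 73/50).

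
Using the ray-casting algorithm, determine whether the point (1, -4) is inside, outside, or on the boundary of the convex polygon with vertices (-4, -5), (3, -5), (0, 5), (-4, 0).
The point (1, -4) lies strictly inside the polygon

Cast a horizontal ray to the right from the query point and count how many polygon edges it crosses (each edge strictly once or zero times, handled with the usual half-open convention). 
Parity of crossings → odd ⇒ inside.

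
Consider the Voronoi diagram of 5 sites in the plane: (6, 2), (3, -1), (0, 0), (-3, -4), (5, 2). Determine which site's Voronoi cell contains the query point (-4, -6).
Nearest site = (-3, -4)

The Voronoi cell of site s contains exactly those query points closer to s than to any other site. Compute squared distances from q = (-4, -6) to each site:
  (-3 − -4)² + (-4 − -6)² = 5
  (0 − -4)² + (0 − -6)² = 52
  (3 − -4)² + (-1 − -6)² = 74
  (5 − -4)² + (2 − -6)² = 145
  (6 − -4)² + (2 − -6)² = 164
Minimum is attained by (-3, -4), so q lies in its Voronoi cell.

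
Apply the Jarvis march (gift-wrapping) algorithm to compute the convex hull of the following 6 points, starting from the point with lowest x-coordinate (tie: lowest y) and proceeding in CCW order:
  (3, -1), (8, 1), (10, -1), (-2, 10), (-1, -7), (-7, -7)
Hull (CCW) = [(-7, -7), (-1, -7), (10, -1), (8, 1), (-2, 10)]

Jarvis march: at each step, from the current hull vertex p, select the next vertex q as the point such that every other point lies strictly to the left of (or on) the directed line p → q. (Equivalently: for every other point r, the cross product (q − p) × (r − p) ≥ 0.)
Starting point (lowest x, tie lowest y): (-7, -7). Wrap until returning to start. Resulting hull: (-7, -7), (-1, -7), (10, -1), (8, 1), (-2, 10).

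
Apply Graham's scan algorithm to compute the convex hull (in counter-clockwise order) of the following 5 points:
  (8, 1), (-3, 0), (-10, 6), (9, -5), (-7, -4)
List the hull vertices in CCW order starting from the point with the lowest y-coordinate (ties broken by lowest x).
Hull (CCW) = [(9, -5), (8, 1), (-10, 6), (-7, -4)]

Graham scan procedure:
  1. Find the pivot p₀ = point with lowest y (tie → lowest x): (9, -5).
  2. Sort the remaining points by polar angle around p₀.
  3. Walk through sorted points, maintaining a stack; pop the top while the last three entries make a non-left turn (cross product ≤ 0).
  4. Final stack is the convex hull in CCW order: (9, -5), (8, 1), (-10, 6), (-7, -4).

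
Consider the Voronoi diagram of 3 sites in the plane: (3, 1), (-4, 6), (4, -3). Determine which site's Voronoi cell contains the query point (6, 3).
Nearest site = (3, 1)

The Voronoi cell of site s contains exactly those query points closer to s than to any other site. Compute squared distances from q = (6, 3) to each site:
  (3 − 6)² + (1 − 3)² = 13
  (4 − 6)² + (-3 − 3)² = 40
  (-4 − 6)² + (6 − 3)² = 109
Minimum is attained by (3, 1), so q lies in its Voronoi cell.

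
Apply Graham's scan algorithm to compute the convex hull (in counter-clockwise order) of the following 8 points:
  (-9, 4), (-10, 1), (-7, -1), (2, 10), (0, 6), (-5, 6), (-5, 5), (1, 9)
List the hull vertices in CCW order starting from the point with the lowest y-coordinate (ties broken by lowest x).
Hull (CCW) = [(-7, -1), (0, 6), (2, 10), (-9, 4), (-10, 1)]

Graham scan procedure:
  1. Find the pivot p₀ = point with lowest y (tie → lowest x): (-7, -1).
  2. Sort the remaining points by polar angle around p₀.
  3. Walk through sorted points, maintaining a stack; pop the top while the last three entries make a non-left turn (cross product ≤ 0).
  4. Final stack is the convex hull in CCW order: (-7, -1), (0, 6), (2, 10), (-9, 4), (-10, 1).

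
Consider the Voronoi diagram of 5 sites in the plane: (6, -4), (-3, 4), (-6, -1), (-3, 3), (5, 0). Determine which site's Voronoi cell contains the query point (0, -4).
Nearest site = (6, -4)

The Voronoi cell of site s contains exactly those query points closer to s than to any other site. Compute squared distances from q = (0, -4) to each site:
  (6 − 0)² + (-4 − -4)² = 36
  (5 − 0)² + (0 − -4)² = 41
  (-6 − 0)² + (-1 − -4)² = 45
  (-3 − 0)² + (3 − -4)² = 58
  (-3 − 0)² + (4 − -4)² = 73
Minimum is attained by (6, -4), so q lies in its Voronoi cell.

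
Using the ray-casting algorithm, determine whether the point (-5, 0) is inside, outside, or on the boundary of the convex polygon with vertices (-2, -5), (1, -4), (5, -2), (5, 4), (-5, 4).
The point (-5, 0) lies strictly outside the polygon

Cast a horizontal ray to the right from the query point and count how many polygon edges it crosses (each edge strictly once or zero times, handled with the usual half-open convention). 
Parity of crossings → even ⇒ outside.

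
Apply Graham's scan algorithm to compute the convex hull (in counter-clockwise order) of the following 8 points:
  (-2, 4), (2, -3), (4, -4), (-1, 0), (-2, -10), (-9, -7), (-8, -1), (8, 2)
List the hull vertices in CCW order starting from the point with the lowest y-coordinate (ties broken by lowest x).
Hull (CCW) = [(-2, -10), (4, -4), (8, 2), (-2, 4), (-8, -1), (-9, -7)]

Graham scan procedure:
  1. Find the pivot p₀ = point with lowest y (tie → lowest x): (-2, -10).
  2. Sort the remaining points by polar angle around p₀.
  3. Walk through sorted points, maintaining a stack; pop the top while the last three entries make a non-left turn (cross product ≤ 0).
  4. Final stack is the convex hull in CCW order: (-2, -10), (4, -4), (8, 2), (-2, 4), (-8, -1), (-9, -7).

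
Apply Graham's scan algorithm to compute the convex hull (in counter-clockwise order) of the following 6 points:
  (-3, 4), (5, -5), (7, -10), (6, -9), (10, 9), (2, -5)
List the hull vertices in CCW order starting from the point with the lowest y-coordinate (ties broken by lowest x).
Hull (CCW) = [(7, -10), (10, 9), (-3, 4), (2, -5)]

Graham scan procedure:
  1. Find the pivot p₀ = point with lowest y (tie → lowest x): (7, -10).
  2. Sort the remaining points by polar angle around p₀.
  3. Walk through sorted points, maintaining a stack; pop the top while the last three entries make a non-left turn (cross product ≤ 0).
  4. Final stack is the convex hull in CCW order: (7, -10), (10, 9), (-3, 4), (2, -5).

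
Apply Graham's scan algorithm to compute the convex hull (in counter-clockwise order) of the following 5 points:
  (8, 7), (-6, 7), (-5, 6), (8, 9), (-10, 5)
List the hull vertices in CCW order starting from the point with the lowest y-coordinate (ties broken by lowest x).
Hull (CCW) = [(-10, 5), (8, 7), (8, 9), (-6, 7)]

Graham scan procedure:
  1. Find the pivot p₀ = point with lowest y (tie → lowest x): (-10, 5).
  2. Sort the remaining points by polar angle around p₀.
  3. Walk through sorted points, maintaining a stack; pop the top while the last three entries make a non-left turn (cross product ≤ 0).
  4. Final stack is the convex hull in CCW order: (-10, 5), (8, 7), (8, 9), (-6, 7).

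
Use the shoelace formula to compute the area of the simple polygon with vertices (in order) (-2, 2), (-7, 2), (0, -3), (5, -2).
Area = 26

Shoelace formula: Area = (1/2) |Σ_i (x_i · y_{i+1} − x_{i+1} · y_i)| (indices mod n). Compute each cross term:
  (-2)(2) − (-7)(2) = 10
  (-7)(-3) − (0)(2) = 21
  (0)(-2) − (5)(-3) = 15
  (5)(2) − (-2)(-2) = 6
Sum = 52, so (signed) Area = 52/2 = 26, |Area| = 26.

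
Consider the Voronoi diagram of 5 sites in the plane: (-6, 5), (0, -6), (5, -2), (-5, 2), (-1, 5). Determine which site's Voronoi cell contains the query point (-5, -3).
Nearest site = (-5, 2)

The Voronoi cell of site s contains exactly those query points closer to s than to any other site. Compute squared distances from q = (-5, -3) to each site:
  (-5 − -5)² + (2 − -3)² = 25
  (0 − -5)² + (-6 − -3)² = 34
  (-6 − -5)² + (5 − -3)² = 65
  (-1 − -5)² + (5 − -3)² = 80
  (5 − -5)² + (-2 − -3)² = 101
Minimum is attained by (-5, 2), so q lies in its Voronoi cell.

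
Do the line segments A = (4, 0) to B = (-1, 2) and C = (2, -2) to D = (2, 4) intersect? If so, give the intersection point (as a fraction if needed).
Yes; intersection at (2, 4/5) (t = 2/5 on AB, s = 7/15 on CD)

Parametrize AB as A + t(B − A) = (4 + -5 t, 0 + 2 t) and CD as C + s(D − C) = (2 + 0 s, -2 + 6 s). Solve the linear system for (t, s). Determinant = 30 ≠ 0, so a unique intersection of the containing lines exists. Solution: t = 2/5, s = 7/15 — both in [0, 1], so the segments cross. Intersection point: (2, 4/5).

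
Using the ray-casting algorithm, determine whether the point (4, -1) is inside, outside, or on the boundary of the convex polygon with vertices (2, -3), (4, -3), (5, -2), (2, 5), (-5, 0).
The point (4, -1) lies strictly inside the polygon

Cast a horizontal ray to the right from the query point and count how many polygon edges it crosses (each edge strictly once or zero times, handled with the usual half-open convention). 
Parity of crossings → odd ⇒ inside.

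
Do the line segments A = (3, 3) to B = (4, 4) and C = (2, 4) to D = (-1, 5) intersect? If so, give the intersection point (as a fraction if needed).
No (intersection of containing lines falls outside at least one segment)

Parametrize and solve: t = 1/2, s = -1/2. At least one of these is outside [0, 1], so the segments do not intersect.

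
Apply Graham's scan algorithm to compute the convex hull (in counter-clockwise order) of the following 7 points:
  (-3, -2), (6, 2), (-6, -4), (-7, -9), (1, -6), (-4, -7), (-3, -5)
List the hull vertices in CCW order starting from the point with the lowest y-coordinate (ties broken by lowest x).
Hull (CCW) = [(-7, -9), (1, -6), (6, 2), (-3, -2), (-6, -4)]

Graham scan procedure:
  1. Find the pivot p₀ = point with lowest y (tie → lowest x): (-7, -9).
  2. Sort the remaining points by polar angle around p₀.
  3. Walk through sorted points, maintaining a stack; pop the top while the last three entries make a non-left turn (cross product ≤ 0).
  4. Final stack is the convex hull in CCW order: (-7, -9), (1, -6), (6, 2), (-3, -2), (-6, -4).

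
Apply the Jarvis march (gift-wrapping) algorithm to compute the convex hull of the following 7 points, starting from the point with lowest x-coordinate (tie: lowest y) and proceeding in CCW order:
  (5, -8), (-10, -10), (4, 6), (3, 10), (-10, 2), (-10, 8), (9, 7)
Hull (CCW) = [(-10, -10), (5, -8), (9, 7), (3, 10), (-10, 8)]

Jarvis march: at each step, from the current hull vertex p, select the next vertex q as the point such that every other point lies strictly to the left of (or on) the directed line p → q. (Equivalently: for every other point r, the cross product (q − p) × (r − p) ≥ 0.)
Starting point (lowest x, tie lowest y): (-10, -10). Wrap until returning to start. Resulting hull: (-10, -10), (5, -8), (9, 7), (3, 10), (-10, 8).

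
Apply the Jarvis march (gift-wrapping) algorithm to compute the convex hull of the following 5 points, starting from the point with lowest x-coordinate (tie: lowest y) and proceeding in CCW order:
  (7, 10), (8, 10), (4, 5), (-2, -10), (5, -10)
Hull (CCW) = [(-2, -10), (5, -10), (8, 10), (7, 10), (4, 5)]

Jarvis march: at each step, from the current hull vertex p, select the next vertex q as the point such that every other point lies strictly to the left of (or on) the directed line p → q. (Equivalently: for every other point r, the cross product (q − p) × (r − p) ≥ 0.)
Starting point (lowest x, tie lowest y): (-2, -10). Wrap until returning to start. Resulting hull: (-2, -10), (5, -10), (8, 10), (7, 10), (4, 5).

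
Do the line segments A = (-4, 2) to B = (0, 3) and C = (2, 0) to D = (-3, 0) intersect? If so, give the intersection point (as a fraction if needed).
No (intersection of containing lines falls outside at least one segment)

Parametrize and solve: t = -2, s = 14/5. At least one of these is outside [0, 1], so the segments do not intersect.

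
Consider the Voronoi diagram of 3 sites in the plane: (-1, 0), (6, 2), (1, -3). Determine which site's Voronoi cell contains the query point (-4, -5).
Nearest site = (1, -3)

The Voronoi cell of site s contains exactly those query points closer to s than to any other site. Compute squared distances from q = (-4, -5) to each site:
  (1 − -4)² + (-3 − -5)² = 29
  (-1 − -4)² + (0 − -5)² = 34
  (6 − -4)² + (2 − -5)² = 149
Minimum is attained by (1, -3), so q lies in its Voronoi cell.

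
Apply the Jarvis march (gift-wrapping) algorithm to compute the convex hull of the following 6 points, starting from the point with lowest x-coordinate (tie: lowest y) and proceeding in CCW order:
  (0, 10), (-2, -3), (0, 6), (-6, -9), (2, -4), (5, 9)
Hull (CCW) = [(-6, -9), (2, -4), (5, 9), (0, 10)]

Jarvis march: at each step, from the current hull vertex p, select the next vertex q as the point such that every other point lies strictly to the left of (or on) the directed line p → q. (Equivalently: for every other point r, the cross product (q − p) × (r − p) ≥ 0.)
Starting point (lowest x, tie lowest y): (-6, -9). Wrap until returning to start. Resulting hull: (-6, -9), (2, -4), (5, 9), (0, 10).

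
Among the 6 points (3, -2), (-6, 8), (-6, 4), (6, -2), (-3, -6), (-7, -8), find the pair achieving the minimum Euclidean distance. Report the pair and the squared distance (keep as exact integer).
Pair = ((3, -2), (6, -2)); squared distance = 9

Compute all C(6, 2) = 15 pairwise squared distances (x_i − x_j)² + (y_i − y_j)². The minimum is 9, attained by the pair ((3, -2), (6, -2)).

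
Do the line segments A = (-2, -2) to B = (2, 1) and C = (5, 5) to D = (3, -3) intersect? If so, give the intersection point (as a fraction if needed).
No (intersection of containing lines falls outside at least one segment)

Parametrize and solve: t = 21/13, s = 7/26. At least one of these is outside [0, 1], so the segments do not intersect.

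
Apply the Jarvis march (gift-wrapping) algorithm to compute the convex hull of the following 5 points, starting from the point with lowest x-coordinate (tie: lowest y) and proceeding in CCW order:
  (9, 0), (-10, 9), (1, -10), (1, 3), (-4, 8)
Hull (CCW) = [(-10, 9), (1, -10), (9, 0), (-4, 8)]

Jarvis march: at each step, from the current hull vertex p, select the next vertex q as the point such that every other point lies strictly to the left of (or on) the directed line p → q. (Equivalently: for every other point r, the cross product (q − p) × (r − p) ≥ 0.)
Starting point (lowest x, tie lowest y): (-10, 9). Wrap until returning to start. Resulting hull: (-10, 9), (1, -10), (9, 0), (-4, 8).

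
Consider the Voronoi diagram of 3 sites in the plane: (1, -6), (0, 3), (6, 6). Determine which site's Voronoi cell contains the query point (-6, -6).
Nearest site = (1, -6)

The Voronoi cell of site s contains exactly those query points closer to s than to any other site. Compute squared distances from q = (-6, -6) to each site:
  (1 − -6)² + (-6 − -6)² = 49
  (0 − -6)² + (3 − -6)² = 117
  (6 − -6)² + (6 − -6)² = 288
Minimum is attained by (1, -6), so q lies in its Voronoi cell.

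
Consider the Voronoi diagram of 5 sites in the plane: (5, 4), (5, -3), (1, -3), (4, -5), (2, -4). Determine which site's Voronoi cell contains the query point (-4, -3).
Nearest site = (1, -3)

The Voronoi cell of site s contains exactly those query points closer to s than to any other site. Compute squared distances from q = (-4, -3) to each site:
  (1 − -4)² + (-3 − -3)² = 25
  (2 − -4)² + (-4 − -3)² = 37
  (4 − -4)² + (-5 − -3)² = 68
  (5 − -4)² + (-3 − -3)² = 81
  (5 − -4)² + (4 − -3)² = 130
Minimum is attained by (1, -3), so q lies in its Voronoi cell.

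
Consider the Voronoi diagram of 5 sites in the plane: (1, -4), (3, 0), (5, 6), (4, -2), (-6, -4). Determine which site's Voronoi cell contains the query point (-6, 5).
Nearest site = (-6, -4)

The Voronoi cell of site s contains exactly those query points closer to s than to any other site. Compute squared distances from q = (-6, 5) to each site:
  (-6 − -6)² + (-4 − 5)² = 81
  (3 − -6)² + (0 − 5)² = 106
  (5 − -6)² + (6 − 5)² = 122
  (1 − -6)² + (-4 − 5)² = 130
  (4 − -6)² + (-2 − 5)² = 149
Minimum is attained by (-6, -4), so q lies in its Voronoi cell.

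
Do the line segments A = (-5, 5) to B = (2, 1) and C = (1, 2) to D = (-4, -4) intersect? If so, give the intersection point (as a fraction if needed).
Yes; intersection at (47/62, 53/31) (t = 51/62 on AB, s = 3/62 on CD)

Parametrize AB as A + t(B − A) = (-5 + 7 t, 5 + -4 t) and CD as C + s(D − C) = (1 + -5 s, 2 + -6 s). Solve the linear system for (t, s). Determinant = 62 ≠ 0, so a unique intersection of the containing lines exists. Solution: t = 51/62, s = 3/62 — both in [0, 1], so the segments cross. Intersection point: (47/62, 53/31).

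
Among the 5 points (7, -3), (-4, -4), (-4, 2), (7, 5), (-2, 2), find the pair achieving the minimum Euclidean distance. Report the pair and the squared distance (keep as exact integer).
Pair = ((-4, 2), (-2, 2)); squared distance = 4

Compute all C(5, 2) = 10 pairwise squared distances (x_i − x_j)² + (y_i − y_j)². The minimum is 4, attained by the pair ((-4, 2), (-2, 2)).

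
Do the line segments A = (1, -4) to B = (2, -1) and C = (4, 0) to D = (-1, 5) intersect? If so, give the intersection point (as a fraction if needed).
No (intersection of containing lines falls outside at least one segment)

Parametrize and solve: t = 7/4, s = 1/4. At least one of these is outside [0, 1], so the segments do not intersect.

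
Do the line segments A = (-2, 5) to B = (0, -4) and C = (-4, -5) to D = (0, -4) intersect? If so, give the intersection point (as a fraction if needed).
Yes; intersection at (0, -4) (t = 1 on AB, s = 1 on CD)

Parametrize AB as A + t(B − A) = (-2 + 2 t, 5 + -9 t) and CD as C + s(D − C) = (-4 + 4 s, -5 + 1 s). Solve the linear system for (t, s). Determinant = -38 ≠ 0, so a unique intersection of the containing lines exists. Solution: t = 1, s = 1 — both in [0, 1], so the segments cross. Intersection point: (0, -4).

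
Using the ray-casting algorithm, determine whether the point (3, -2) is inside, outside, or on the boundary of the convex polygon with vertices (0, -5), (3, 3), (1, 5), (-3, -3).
The point (3, -2) lies strictly outside the polygon

Cast a horizontal ray to the right from the query point and count how many polygon edges it crosses (each edge strictly once or zero times, handled with the usual half-open convention). 
Parity of crossings → even ⇒ outside.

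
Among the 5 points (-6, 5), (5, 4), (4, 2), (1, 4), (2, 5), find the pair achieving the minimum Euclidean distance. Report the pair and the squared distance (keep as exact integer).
Pair = ((1, 4), (2, 5)); squared distance = 2

Compute all C(5, 2) = 10 pairwise squared distances (x_i − x_j)² + (y_i − y_j)². The minimum is 2, attained by the pair ((1, 4), (2, 5)).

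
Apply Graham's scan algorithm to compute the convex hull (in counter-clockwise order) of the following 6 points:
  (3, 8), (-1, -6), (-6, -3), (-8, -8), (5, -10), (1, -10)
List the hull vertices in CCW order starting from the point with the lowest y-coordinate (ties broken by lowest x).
Hull (CCW) = [(1, -10), (5, -10), (3, 8), (-6, -3), (-8, -8)]

Graham scan procedure:
  1. Find the pivot p₀ = point with lowest y (tie → lowest x): (1, -10).
  2. Sort the remaining points by polar angle around p₀.
  3. Walk through sorted points, maintaining a stack; pop the top while the last three entries make a non-left turn (cross product ≤ 0).
  4. Final stack is the convex hull in CCW order: (1, -10), (5, -10), (3, 8), (-6, -3), (-8, -8).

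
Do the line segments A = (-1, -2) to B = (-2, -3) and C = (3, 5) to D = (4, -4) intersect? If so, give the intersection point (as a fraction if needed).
No (intersection of containing lines falls outside at least one segment)

Parametrize and solve: t = -43/10, s = 3/10. At least one of these is outside [0, 1], so the segments do not intersect.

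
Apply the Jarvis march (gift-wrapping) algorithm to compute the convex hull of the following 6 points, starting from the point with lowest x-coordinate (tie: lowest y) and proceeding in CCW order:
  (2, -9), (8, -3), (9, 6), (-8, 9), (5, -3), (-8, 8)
Hull (CCW) = [(-8, 8), (2, -9), (8, -3), (9, 6), (-8, 9)]

Jarvis march: at each step, from the current hull vertex p, select the next vertex q as the point such that every other point lies strictly to the left of (or on) the directed line p → q. (Equivalently: for every other point r, the cross product (q − p) × (r − p) ≥ 0.)
Starting point (lowest x, tie lowest y): (-8, 8). Wrap until returning to start. Resulting hull: (-8, 8), (2, -9), (8, -3), (9, 6), (-8, 9).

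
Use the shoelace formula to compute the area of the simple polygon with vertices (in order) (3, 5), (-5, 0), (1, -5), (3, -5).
Area = 45

Shoelace formula: Area = (1/2) |Σ_i (x_i · y_{i+1} − x_{i+1} · y_i)| (indices mod n). Compute each cross term:
  (3)(0) − (-5)(5) = 25
  (-5)(-5) − (1)(0) = 25
  (1)(-5) − (3)(-5) = 10
  (3)(5) − (3)(-5) = 30
Sum = 90, so (signed) Area = 90/2 = 45, |Area| = 45.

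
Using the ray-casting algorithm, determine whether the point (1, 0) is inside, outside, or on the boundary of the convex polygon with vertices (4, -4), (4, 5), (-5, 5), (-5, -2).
The point (1, 0) lies strictly inside the polygon

Cast a horizontal ray to the right from the query point and count how many polygon edges it crosses (each edge strictly once or zero times, handled with the usual half-open convention). 
Parity of crossings → odd ⇒ inside.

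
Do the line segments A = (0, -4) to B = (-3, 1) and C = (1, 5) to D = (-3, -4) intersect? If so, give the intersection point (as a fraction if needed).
Yes; intersection at (-81/47, -53/47) (t = 27/47 on AB, s = 32/47 on CD)

Parametrize AB as A + t(B − A) = (0 + -3 t, -4 + 5 t) and CD as C + s(D − C) = (1 + -4 s, 5 + -9 s). Solve the linear system for (t, s). Determinant = -47 ≠ 0, so a unique intersection of the containing lines exists. Solution: t = 27/47, s = 32/47 — both in [0, 1], so the segments cross. Intersection point: (-81/47, -53/47).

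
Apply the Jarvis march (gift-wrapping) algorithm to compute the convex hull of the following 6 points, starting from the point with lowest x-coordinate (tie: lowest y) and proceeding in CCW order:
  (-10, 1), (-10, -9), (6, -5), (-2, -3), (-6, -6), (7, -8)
Hull (CCW) = [(-10, -9), (7, -8), (6, -5), (-10, 1)]

Jarvis march: at each step, from the current hull vertex p, select the next vertex q as the point such that every other point lies strictly to the left of (or on) the directed line p → q. (Equivalently: for every other point r, the cross product (q − p) × (r − p) ≥ 0.)
Starting point (lowest x, tie lowest y): (-10, -9). Wrap until returning to start. Resulting hull: (-10, -9), (7, -8), (6, -5), (-10, 1).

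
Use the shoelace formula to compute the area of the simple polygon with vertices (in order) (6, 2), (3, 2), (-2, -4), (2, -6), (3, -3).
Area = 27

Shoelace formula: Area = (1/2) |Σ_i (x_i · y_{i+1} − x_{i+1} · y_i)| (indices mod n). Compute each cross term:
  (6)(2) − (3)(2) = 6
  (3)(-4) − (-2)(2) = -8
  (-2)(-6) − (2)(-4) = 20
  (2)(-3) − (3)(-6) = 12
  (3)(2) − (6)(-3) = 24
Sum = 54, so (signed) Area = 54/2 = 27, |Area| = 27.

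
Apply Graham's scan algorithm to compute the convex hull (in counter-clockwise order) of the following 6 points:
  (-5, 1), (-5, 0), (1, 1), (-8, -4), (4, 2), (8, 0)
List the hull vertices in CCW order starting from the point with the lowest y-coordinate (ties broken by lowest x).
Hull (CCW) = [(-8, -4), (8, 0), (4, 2), (-5, 1)]

Graham scan procedure:
  1. Find the pivot p₀ = point with lowest y (tie → lowest x): (-8, -4).
  2. Sort the remaining points by polar angle around p₀.
  3. Walk through sorted points, maintaining a stack; pop the top while the last three entries make a non-left turn (cross product ≤ 0).
  4. Final stack is the convex hull in CCW order: (-8, -4), (8, 0), (4, 2), (-5, 1).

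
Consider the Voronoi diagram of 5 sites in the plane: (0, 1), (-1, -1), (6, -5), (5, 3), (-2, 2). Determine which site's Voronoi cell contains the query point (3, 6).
Nearest site = (5, 3)

The Voronoi cell of site s contains exactly those query points closer to s than to any other site. Compute squared distances from q = (3, 6) to each site:
  (5 − 3)² + (3 − 6)² = 13
  (0 − 3)² + (1 − 6)² = 34
  (-2 − 3)² + (2 − 6)² = 41
  (-1 − 3)² + (-1 − 6)² = 65
  (6 − 3)² + (-5 − 6)² = 130
Minimum is attained by (5, 3), so q lies in its Voronoi cell.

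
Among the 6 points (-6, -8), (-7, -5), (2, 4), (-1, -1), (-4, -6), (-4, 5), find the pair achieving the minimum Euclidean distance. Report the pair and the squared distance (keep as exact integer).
Pair = ((-6, -8), (-4, -6)); squared distance = 8

Compute all C(6, 2) = 15 pairwise squared distances (x_i − x_j)² + (y_i − y_j)². The minimum is 8, attained by the pair ((-6, -8), (-4, -6)).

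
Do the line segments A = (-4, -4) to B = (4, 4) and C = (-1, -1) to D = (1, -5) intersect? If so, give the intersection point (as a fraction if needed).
Yes; intersection at (-1, -1) (t = 3/8 on AB, s = 0 on CD)

Parametrize AB as A + t(B − A) = (-4 + 8 t, -4 + 8 t) and CD as C + s(D − C) = (-1 + 2 s, -1 + -4 s). Solve the linear system for (t, s). Determinant = 48 ≠ 0, so a unique intersection of the containing lines exists. Solution: t = 3/8, s = 0 — both in [0, 1], so the segments cross. Intersection point: (-1, -1).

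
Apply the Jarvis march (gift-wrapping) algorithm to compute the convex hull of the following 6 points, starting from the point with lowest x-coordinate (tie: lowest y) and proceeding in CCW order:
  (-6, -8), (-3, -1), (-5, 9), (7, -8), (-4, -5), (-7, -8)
Hull (CCW) = [(-7, -8), (7, -8), (-5, 9)]

Jarvis march: at each step, from the current hull vertex p, select the next vertex q as the point such that every other point lies strictly to the left of (or on) the directed line p → q. (Equivalently: for every other point r, the cross product (q − p) × (r − p) ≥ 0.)
Starting point (lowest x, tie lowest y): (-7, -8). Wrap until returning to start. Resulting hull: (-7, -8), (7, -8), (-5, 9).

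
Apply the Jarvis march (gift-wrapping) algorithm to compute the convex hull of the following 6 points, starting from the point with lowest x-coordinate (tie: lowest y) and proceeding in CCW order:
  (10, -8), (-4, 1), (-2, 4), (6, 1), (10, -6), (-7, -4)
Hull (CCW) = [(-7, -4), (10, -8), (10, -6), (6, 1), (-2, 4), (-4, 1)]

Jarvis march: at each step, from the current hull vertex p, select the next vertex q as the point such that every other point lies strictly to the left of (or on) the directed line p → q. (Equivalently: for every other point r, the cross product (q − p) × (r − p) ≥ 0.)
Starting point (lowest x, tie lowest y): (-7, -4). Wrap until returning to start. Resulting hull: (-7, -4), (10, -8), (10, -6), (6, 1), (-2, 4), (-4, 1).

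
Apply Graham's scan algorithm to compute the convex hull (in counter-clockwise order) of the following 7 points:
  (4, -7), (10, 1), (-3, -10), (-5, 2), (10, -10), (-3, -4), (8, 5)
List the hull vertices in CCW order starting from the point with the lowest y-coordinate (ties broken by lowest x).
Hull (CCW) = [(-3, -10), (10, -10), (10, 1), (8, 5), (-5, 2)]

Graham scan procedure:
  1. Find the pivot p₀ = point with lowest y (tie → lowest x): (-3, -10).
  2. Sort the remaining points by polar angle around p₀.
  3. Walk through sorted points, maintaining a stack; pop the top while the last three entries make a non-left turn (cross product ≤ 0).
  4. Final stack is the convex hull in CCW order: (-3, -10), (10, -10), (10, 1), (8, 5), (-5, 2).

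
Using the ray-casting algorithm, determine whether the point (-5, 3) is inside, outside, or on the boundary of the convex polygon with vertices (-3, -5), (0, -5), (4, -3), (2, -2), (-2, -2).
The point (-5, 3) lies strictly outside the polygon

Cast a horizontal ray to the right from the query point and count how many polygon edges it crosses (each edge strictly once or zero times, handled with the usual half-open convention). 
Parity of crossings → even ⇒ outside.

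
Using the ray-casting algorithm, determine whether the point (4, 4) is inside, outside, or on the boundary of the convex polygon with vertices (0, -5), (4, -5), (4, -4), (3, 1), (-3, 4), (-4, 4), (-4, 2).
The point (4, 4) lies strictly outside the polygon

Cast a horizontal ray to the right from the query point and count how many polygon edges it crosses (each edge strictly once or zero times, handled with the usual half-open convention). 
Parity of crossings → even ⇒ outside.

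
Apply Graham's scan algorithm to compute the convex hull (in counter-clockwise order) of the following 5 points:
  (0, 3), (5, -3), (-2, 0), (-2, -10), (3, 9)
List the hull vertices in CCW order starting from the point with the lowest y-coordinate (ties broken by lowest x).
Hull (CCW) = [(-2, -10), (5, -3), (3, 9), (-2, 0)]

Graham scan procedure:
  1. Find the pivot p₀ = point with lowest y (tie → lowest x): (-2, -10).
  2. Sort the remaining points by polar angle around p₀.
  3. Walk through sorted points, maintaining a stack; pop the top while the last three entries make a non-left turn (cross product ≤ 0).
  4. Final stack is the convex hull in CCW order: (-2, -10), (5, -3), (3, 9), (-2, 0).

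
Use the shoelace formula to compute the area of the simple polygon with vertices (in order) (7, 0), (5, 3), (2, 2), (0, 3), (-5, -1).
Area = 53/2

Shoelace formula: Area = (1/2) |Σ_i (x_i · y_{i+1} − x_{i+1} · y_i)| (indices mod n). Compute each cross term:
  (7)(3) − (5)(0) = 21
  (5)(2) − (2)(3) = 4
  (2)(3) − (0)(2) = 6
  (0)(-1) − (-5)(3) = 15
  (-5)(0) − (7)(-1) = 7
Sum = 53, so (signed) Area = 53/2 = 53/2, |Area| = 53/2.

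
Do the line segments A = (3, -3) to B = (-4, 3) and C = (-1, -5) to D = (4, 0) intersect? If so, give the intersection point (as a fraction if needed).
Yes; intersection at (25/13, -27/13) (t = 2/13 on AB, s = 38/65 on CD)

Parametrize AB as A + t(B − A) = (3 + -7 t, -3 + 6 t) and CD as C + s(D − C) = (-1 + 5 s, -5 + 5 s). Solve the linear system for (t, s). Determinant = 65 ≠ 0, so a unique intersection of the containing lines exists. Solution: t = 2/13, s = 38/65 — both in [0, 1], so the segments cross. Intersection point: (25/13, -27/13).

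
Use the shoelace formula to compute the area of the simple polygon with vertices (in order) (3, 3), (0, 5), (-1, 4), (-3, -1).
Area = 27/2

Shoelace formula: Area = (1/2) |Σ_i (x_i · y_{i+1} − x_{i+1} · y_i)| (indices mod n). Compute each cross term:
  (3)(5) − (0)(3) = 15
  (0)(4) − (-1)(5) = 5
  (-1)(-1) − (-3)(4) = 13
  (-3)(3) − (3)(-1) = -6
Sum = 27, so (signed) Area = 27/2 = 27/2, |Area| = 27/2.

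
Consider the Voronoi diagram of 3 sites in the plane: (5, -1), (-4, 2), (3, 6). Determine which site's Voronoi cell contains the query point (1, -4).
Nearest site = (5, -1)

The Voronoi cell of site s contains exactly those query points closer to s than to any other site. Compute squared distances from q = (1, -4) to each site:
  (5 − 1)² + (-1 − -4)² = 25
  (-4 − 1)² + (2 − -4)² = 61
  (3 − 1)² + (6 − -4)² = 104
Minimum is attained by (5, -1), so q lies in its Voronoi cell.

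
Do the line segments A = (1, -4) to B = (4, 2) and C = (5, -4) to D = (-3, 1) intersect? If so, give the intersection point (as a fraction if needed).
Yes; intersection at (41/21, -44/21) (t = 20/63 on AB, s = 8/21 on CD)

Parametrize AB as A + t(B − A) = (1 + 3 t, -4 + 6 t) and CD as C + s(D − C) = (5 + -8 s, -4 + 5 s). Solve the linear system for (t, s). Determinant = -63 ≠ 0, so a unique intersection of the containing lines exists. Solution: t = 20/63, s = 8/21 — both in [0, 1], so the segments cross. Intersection point: (41/21, -44/21).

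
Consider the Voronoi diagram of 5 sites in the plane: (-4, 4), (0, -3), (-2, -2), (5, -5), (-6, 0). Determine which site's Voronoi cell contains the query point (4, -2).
Nearest site = (5, -5)

The Voronoi cell of site s contains exactly those query points closer to s than to any other site. Compute squared distances from q = (4, -2) to each site:
  (5 − 4)² + (-5 − -2)² = 10
  (0 − 4)² + (-3 − -2)² = 17
  (-2 − 4)² + (-2 − -2)² = 36
  (-4 − 4)² + (4 − -2)² = 100
  (-6 − 4)² + (0 − -2)² = 104
Minimum is attained by (5, -5), so q lies in its Voronoi cell.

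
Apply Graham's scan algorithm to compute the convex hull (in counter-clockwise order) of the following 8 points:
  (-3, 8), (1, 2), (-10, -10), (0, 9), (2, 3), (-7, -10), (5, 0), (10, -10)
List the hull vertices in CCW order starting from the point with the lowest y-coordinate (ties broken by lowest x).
Hull (CCW) = [(-10, -10), (10, -10), (5, 0), (0, 9), (-3, 8)]

Graham scan procedure:
  1. Find the pivot p₀ = point with lowest y (tie → lowest x): (-10, -10).
  2. Sort the remaining points by polar angle around p₀.
  3. Walk through sorted points, maintaining a stack; pop the top while the last three entries make a non-left turn (cross product ≤ 0).
  4. Final stack is the convex hull in CCW order: (-10, -10), (10, -10), (5, 0), (0, 9), (-3, 8).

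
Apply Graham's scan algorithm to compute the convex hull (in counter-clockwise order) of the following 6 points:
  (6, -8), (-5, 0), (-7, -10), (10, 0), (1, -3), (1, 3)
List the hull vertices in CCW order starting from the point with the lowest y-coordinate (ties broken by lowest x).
Hull (CCW) = [(-7, -10), (6, -8), (10, 0), (1, 3), (-5, 0)]

Graham scan procedure:
  1. Find the pivot p₀ = point with lowest y (tie → lowest x): (-7, -10).
  2. Sort the remaining points by polar angle around p₀.
  3. Walk through sorted points, maintaining a stack; pop the top while the last three entries make a non-left turn (cross product ≤ 0).
  4. Final stack is the convex hull in CCW order: (-7, -10), (6, -8), (10, 0), (1, 3), (-5, 0).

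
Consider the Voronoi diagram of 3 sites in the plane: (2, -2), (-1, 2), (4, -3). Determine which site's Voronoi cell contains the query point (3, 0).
Nearest site = (2, -2)

The Voronoi cell of site s contains exactly those query points closer to s than to any other site. Compute squared distances from q = (3, 0) to each site:
  (2 − 3)² + (-2 − 0)² = 5
  (4 − 3)² + (-3 − 0)² = 10
  (-1 − 3)² + (2 − 0)² = 20
Minimum is attained by (2, -2), so q lies in its Voronoi cell.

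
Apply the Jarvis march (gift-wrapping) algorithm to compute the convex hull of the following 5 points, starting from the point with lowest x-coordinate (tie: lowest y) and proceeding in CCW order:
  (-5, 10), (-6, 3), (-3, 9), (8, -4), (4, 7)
Hull (CCW) = [(-6, 3), (8, -4), (4, 7), (-5, 10)]

Jarvis march: at each step, from the current hull vertex p, select the next vertex q as the point such that every other point lies strictly to the left of (or on) the directed line p → q. (Equivalently: for every other point r, the cross product (q − p) × (r − p) ≥ 0.)
Starting point (lowest x, tie lowest y): (-6, 3). Wrap until returning to start. Resulting hull: (-6, 3), (8, -4), (4, 7), (-5, 10).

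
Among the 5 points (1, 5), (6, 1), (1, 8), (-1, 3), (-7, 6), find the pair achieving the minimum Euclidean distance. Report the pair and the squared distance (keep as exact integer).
Pair = ((1, 5), (-1, 3)); squared distance = 8

Compute all C(5, 2) = 10 pairwise squared distances (x_i − x_j)² + (y_i − y_j)². The minimum is 8, attained by the pair ((1, 5), (-1, 3)).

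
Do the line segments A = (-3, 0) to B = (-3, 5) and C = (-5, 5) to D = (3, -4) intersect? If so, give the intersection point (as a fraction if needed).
Yes; intersection at (-3, 11/4) (t = 11/20 on AB, s = 1/4 on CD)

Parametrize AB as A + t(B − A) = (-3 + 0 t, 0 + 5 t) and CD as C + s(D − C) = (-5 + 8 s, 5 + -9 s). Solve the linear system for (t, s). Determinant = 40 ≠ 0, so a unique intersection of the containing lines exists. Solution: t = 11/20, s = 1/4 — both in [0, 1], so the segments cross. Intersection point: (-3, 11/4).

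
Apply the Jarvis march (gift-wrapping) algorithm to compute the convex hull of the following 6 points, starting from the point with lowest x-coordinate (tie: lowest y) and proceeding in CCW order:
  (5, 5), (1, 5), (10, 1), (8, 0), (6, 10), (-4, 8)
Hull (CCW) = [(-4, 8), (8, 0), (10, 1), (6, 10)]

Jarvis march: at each step, from the current hull vertex p, select the next vertex q as the point such that every other point lies strictly to the left of (or on) the directed line p → q. (Equivalently: for every other point r, the cross product (q − p) × (r − p) ≥ 0.)
Starting point (lowest x, tie lowest y): (-4, 8). Wrap until returning to start. Resulting hull: (-4, 8), (8, 0), (10, 1), (6, 10).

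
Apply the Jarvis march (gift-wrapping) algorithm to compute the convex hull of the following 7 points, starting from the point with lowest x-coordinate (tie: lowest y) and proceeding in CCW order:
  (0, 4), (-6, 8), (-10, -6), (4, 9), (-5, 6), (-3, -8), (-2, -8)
Hull (CCW) = [(-10, -6), (-3, -8), (-2, -8), (4, 9), (-6, 8)]

Jarvis march: at each step, from the current hull vertex p, select the next vertex q as the point such that every other point lies strictly to the left of (or on) the directed line p → q. (Equivalently: for every other point r, the cross product (q − p) × (r − p) ≥ 0.)
Starting point (lowest x, tie lowest y): (-10, -6). Wrap until returning to start. Resulting hull: (-10, -6), (-3, -8), (-2, -8), (4, 9), (-6, 8).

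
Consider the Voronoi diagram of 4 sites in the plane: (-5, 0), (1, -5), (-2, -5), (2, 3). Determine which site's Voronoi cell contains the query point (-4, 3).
Nearest site = (-5, 0)

The Voronoi cell of site s contains exactly those query points closer to s than to any other site. Compute squared distances from q = (-4, 3) to each site:
  (-5 − -4)² + (0 − 3)² = 10
  (2 − -4)² + (3 − 3)² = 36
  (-2 − -4)² + (-5 − 3)² = 68
  (1 − -4)² + (-5 − 3)² = 89
Minimum is attained by (-5, 0), so q lies in its Voronoi cell.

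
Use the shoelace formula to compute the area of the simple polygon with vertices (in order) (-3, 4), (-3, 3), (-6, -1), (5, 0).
Area = 49/2

Shoelace formula: Area = (1/2) |Σ_i (x_i · y_{i+1} − x_{i+1} · y_i)| (indices mod n). Compute each cross term:
  (-3)(3) − (-3)(4) = 3
  (-3)(-1) − (-6)(3) = 21
  (-6)(0) − (5)(-1) = 5
  (5)(4) − (-3)(0) = 20
Sum = 49, so (signed) Area = 49/2 = 49/2, |Area| = 49/2.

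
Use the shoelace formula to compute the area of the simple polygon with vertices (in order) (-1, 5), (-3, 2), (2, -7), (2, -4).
Area = 21

Shoelace formula: Area = (1/2) |Σ_i (x_i · y_{i+1} − x_{i+1} · y_i)| (indices mod n). Compute each cross term:
  (-1)(2) − (-3)(5) = 13
  (-3)(-7) − (2)(2) = 17
  (2)(-4) − (2)(-7) = 6
  (2)(5) − (-1)(-4) = 6
Sum = 42, so (signed) Area = 42/2 = 21, |Area| = 21.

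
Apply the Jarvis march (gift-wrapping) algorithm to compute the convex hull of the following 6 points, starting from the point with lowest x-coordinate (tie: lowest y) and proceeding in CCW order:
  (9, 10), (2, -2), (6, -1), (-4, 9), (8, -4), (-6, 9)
Hull (CCW) = [(-6, 9), (2, -2), (8, -4), (9, 10)]

Jarvis march: at each step, from the current hull vertex p, select the next vertex q as the point such that every other point lies strictly to the left of (or on) the directed line p → q. (Equivalently: for every other point r, the cross product (q − p) × (r − p) ≥ 0.)
Starting point (lowest x, tie lowest y): (-6, 9). Wrap until returning to start. Resulting hull: (-6, 9), (2, -2), (8, -4), (9, 10).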